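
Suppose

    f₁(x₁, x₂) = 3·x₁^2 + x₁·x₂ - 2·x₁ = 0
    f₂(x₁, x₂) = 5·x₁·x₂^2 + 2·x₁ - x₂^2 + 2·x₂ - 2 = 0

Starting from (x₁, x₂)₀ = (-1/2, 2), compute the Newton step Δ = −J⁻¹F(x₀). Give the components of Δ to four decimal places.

At (-1/2, 2): F = (0.7500, -13.0000).
Jacobian J = [[6·x₁ + x₂ - 2, x₁], [5·x₂^2 + 2, 10·x₁·x₂ - 2·x₂ + 2]].
At the point, J = [[-3.0000, -0.5000], [22.0000, -12.0000]] (det J = 47.0000).
Solving J·Δ = −F gives Δ = (0.3298, -0.4787).

(0.3298, -0.4787)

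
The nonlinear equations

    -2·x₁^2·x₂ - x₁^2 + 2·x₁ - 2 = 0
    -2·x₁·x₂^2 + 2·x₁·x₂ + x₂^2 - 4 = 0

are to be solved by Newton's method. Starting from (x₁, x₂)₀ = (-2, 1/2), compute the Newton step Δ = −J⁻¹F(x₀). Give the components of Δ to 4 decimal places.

At (-2, 1/2): F = (-14.0000, -4.7500).
Jacobian J = [[-4·x₁·x₂ - 2·x₁ + 2, -2·x₁^2], [-2·x₂^2 + 2·x₂, -4·x₁·x₂ + 2·x₁ + 2·x₂]].
At the point, J = [[10.0000, -8.0000], [0.5000, 1.0000]] (det J = 14.0000).
Solving J·Δ = −F gives Δ = (3.7143, 2.8929).

(3.7143, 2.8929)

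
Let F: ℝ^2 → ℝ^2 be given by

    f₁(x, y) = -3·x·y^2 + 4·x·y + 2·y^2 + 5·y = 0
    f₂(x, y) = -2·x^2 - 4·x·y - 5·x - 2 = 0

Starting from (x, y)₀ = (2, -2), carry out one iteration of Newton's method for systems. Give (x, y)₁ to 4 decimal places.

(0.5180, -1.5738)

At (2, -2): F = (-42.0000, -4.0000).
Jacobian J = [[-3·y^2 + 4·y, -6·x·y + 4·x + 4·y + 5], [-4·x - 4·y - 5, -4·x]].
At the point, J = [[-20.0000, 29.0000], [-5.0000, -8.0000]] (det J = 305.0000).
Solving J·Δ = −F gives Δ = (-1.4820, 0.4262).
Then the next iterate is (x, y)₁ = (0.5180, -1.5738).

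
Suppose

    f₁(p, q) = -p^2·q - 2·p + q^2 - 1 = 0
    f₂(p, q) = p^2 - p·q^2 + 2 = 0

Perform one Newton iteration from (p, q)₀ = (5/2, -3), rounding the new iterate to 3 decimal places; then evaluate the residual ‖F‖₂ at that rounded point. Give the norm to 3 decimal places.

At (5/2, -3): F = (21.750, -14.250).
Jacobian J = [[-2·p·q - 2, -p^2 + 2·q], [2·p - q^2, -2·p·q]].
At the point, J = [[13.000, -12.250], [-4.000, 15.000]] (det J = 146.000).
Solving J·Δ = −F gives Δ = (-1.039, 0.673).
Then the next iterate is (p, q)₁ = (1.461, -2.327).
Re-evaluating at (1.461, -2.327): F = (6.45996, -3.77669), so ‖F‖₂ = 7.483.

7.483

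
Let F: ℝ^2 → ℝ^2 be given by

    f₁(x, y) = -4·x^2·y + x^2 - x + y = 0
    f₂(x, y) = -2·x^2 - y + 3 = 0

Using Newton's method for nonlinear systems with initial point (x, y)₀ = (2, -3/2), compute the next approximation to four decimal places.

At (2, -3/2): F = (24.5000, -3.5000).
Jacobian J = [[-8·x·y + 2·x - 1, -4·x^2 + 1], [-4·x, -1]].
At the point, J = [[27.0000, -15.0000], [-8.0000, -1.0000]] (det J = -147.0000).
Solving J·Δ = −F gives Δ = (-0.5238, 0.6905).
Then the next iterate is (x, y)₁ = (1.4762, -0.8095).

(1.4762, -0.8095)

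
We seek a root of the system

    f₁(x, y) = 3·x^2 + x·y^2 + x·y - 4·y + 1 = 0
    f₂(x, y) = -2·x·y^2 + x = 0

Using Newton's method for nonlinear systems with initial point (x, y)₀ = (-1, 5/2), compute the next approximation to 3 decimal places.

At (-1, 5/2): F = (-14.750, 11.500).
Jacobian J = [[6·x + y^2 + y, 2·x·y + x - 4], [-2·y^2 + 1, -4·x·y]].
At the point, J = [[2.750, -10.000], [-11.500, 10.000]] (det J = -87.500).
Solving J·Δ = −F gives Δ = (-0.371, -1.577).
Then the next iterate is (x, y)₁ = (-1.371, 0.923).

(-1.371, 0.923)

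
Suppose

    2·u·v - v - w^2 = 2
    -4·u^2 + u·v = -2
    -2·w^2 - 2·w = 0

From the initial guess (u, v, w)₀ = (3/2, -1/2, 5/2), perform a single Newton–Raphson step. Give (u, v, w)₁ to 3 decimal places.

(0.965, 0.212, 1.042)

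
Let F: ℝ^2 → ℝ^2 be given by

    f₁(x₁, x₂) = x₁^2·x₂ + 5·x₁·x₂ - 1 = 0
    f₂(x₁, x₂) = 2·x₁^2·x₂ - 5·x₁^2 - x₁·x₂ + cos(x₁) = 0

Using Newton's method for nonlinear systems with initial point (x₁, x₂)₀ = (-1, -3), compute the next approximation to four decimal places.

At (-1, -3): F = (11.0000, -13.459698).
Jacobian J = [[2·x₁·x₂ + 5·x₂, x₁^2 + 5·x₁], [4·x₁·x₂ - 10·x₁ - x₂ - sin(x₁), 2·x₁^2 - x₁]].
At the point, J = [[-9.0000, -4.0000], [25.841471, 3.0000]] (det J = 76.365884).
Solving J·Δ = −F gives Δ = (0.2729, 2.1360).
Then the next iterate is (x₁, x₂)₁ = (-0.7271, -0.8640).

(-0.7271, -0.8640)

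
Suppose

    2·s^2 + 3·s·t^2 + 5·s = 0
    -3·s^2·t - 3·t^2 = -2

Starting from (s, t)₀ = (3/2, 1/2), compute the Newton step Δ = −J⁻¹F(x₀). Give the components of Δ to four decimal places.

At (3/2, 1/2): F = (13.1250, -2.1250).
Jacobian J = [[4·s + 3·t^2 + 5, 6·s·t], [-6·s·t, -3·s^2 - 6·t]].
At the point, J = [[11.7500, 4.5000], [-4.5000, -9.7500]] (det J = -94.3125).
Solving J·Δ = −F gives Δ = (-1.2555, 0.3615).

(-1.2555, 0.3615)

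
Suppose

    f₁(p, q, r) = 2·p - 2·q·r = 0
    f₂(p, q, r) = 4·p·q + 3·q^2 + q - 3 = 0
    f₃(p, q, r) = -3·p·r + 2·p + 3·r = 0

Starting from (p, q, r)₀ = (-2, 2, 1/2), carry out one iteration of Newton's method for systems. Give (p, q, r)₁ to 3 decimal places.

(-0.227, 0.163, 0.346)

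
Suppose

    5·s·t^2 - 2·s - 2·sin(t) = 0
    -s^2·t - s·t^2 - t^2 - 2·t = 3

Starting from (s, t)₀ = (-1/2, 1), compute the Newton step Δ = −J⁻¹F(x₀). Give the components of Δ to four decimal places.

(-2.5250, -1.7692)

At (-1/2, 1): F = (-3.182942, -5.7500).
Jacobian J = [[5·t^2 - 2, 10·s·t - 2·cos(t)], [-2·s·t - t^2, -s^2 - 2·s·t - 2·t - 2]].
At the point, J = [[3.0000, -6.080605], [0.0000, -3.2500]] (det J = -9.7500).
Solving J·Δ = −F gives Δ = (-2.5250, -1.7692).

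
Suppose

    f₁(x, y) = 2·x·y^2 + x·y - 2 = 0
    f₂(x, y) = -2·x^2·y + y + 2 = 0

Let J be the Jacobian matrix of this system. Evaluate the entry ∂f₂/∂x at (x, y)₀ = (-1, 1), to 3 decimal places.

∂f₂/∂x = -4·x·y.
At (-1, 1) this is 4.000.

4.000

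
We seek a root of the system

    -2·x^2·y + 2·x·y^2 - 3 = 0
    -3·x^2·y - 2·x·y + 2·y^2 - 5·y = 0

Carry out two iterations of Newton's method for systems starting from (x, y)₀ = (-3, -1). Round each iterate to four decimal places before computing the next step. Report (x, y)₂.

At (-3, -1): F = (9.0000, 28.0000).
Jacobian J = [[-4·x·y + 2·y^2, -2·x^2 + 4·x·y], [-6·x·y - 2·y, -3·x^2 - 2·x + 4·y - 5]].
At the point, J = [[-10.0000, -6.0000], [-16.0000, -30.0000]] (det J = 204.0000).
Solving J·Δ = −F gives Δ = (0.5000, 0.6667).
Then the next iterate is (x, y)₁ = (-2.5000, -0.3333).
Round to (-2.5000, -0.3333) and repeat: F = (0.610806, 6.471553), J = [[-3.110822, -9.1670], [-4.3329, -20.0832]].
Δ = (-2.0680, 0.7684), so (x, y)₂ = (-4.5680, 0.4351).

(-4.5680, 0.4351)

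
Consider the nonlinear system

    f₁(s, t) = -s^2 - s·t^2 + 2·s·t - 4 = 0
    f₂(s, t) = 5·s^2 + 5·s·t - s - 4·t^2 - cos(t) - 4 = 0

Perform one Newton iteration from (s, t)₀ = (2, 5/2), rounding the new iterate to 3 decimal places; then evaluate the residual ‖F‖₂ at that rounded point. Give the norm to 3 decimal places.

At (2, 5/2): F = (-10.500, 14.80114).
Jacobian J = [[-2·s - t^2 + 2·t, -2·s·t + 2·s], [10·s + 5·t - 1, 5·s - 8·t + sin(t)]].
At the point, J = [[-5.250, -6.000], [31.500, -9.40153]] (det J = 238.35802).
Solving J·Δ = −F gives Δ = (-0.787, -1.062).
Then the next iterate is (s, t)₁ = (1.213, 1.438).
Re-evaluating at (1.213, 1.438): F = (-4.49108, 2.46153), so ‖F‖₂ = 5.121.

5.121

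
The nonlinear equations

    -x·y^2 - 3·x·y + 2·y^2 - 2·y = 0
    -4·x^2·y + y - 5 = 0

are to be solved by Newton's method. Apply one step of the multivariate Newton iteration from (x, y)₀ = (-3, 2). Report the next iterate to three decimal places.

At (-3, 2): F = (34.000, -75.000).
Jacobian J = [[-y^2 - 3·y, -2·x·y - 3·x + 4·y - 2], [-8·x·y, -4·x^2 + 1]].
At the point, J = [[-10.000, 27.000], [48.000, -35.000]] (det J = -946.000).
Solving J·Δ = −F gives Δ = (0.883, -0.932).
Then the next iterate is (x, y)₁ = (-2.117, 1.068).

(-2.117, 1.068)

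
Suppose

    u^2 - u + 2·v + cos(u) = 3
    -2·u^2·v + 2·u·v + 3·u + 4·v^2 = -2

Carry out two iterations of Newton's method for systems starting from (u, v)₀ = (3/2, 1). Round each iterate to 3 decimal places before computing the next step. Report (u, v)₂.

At (3/2, 1): F = (-0.17926, 9.000).
Jacobian J = [[2·u - sin(u) - 1, 2], [-4·u·v + 2·v + 3, -2·u^2 + 2·u + 8·v]].
At the point, J = [[1.00251, 2.000], [-1.000, 6.500]] (det J = 8.51628).
Solving J·Δ = −F gives Δ = (2.250, -1.038).
Then the next iterate is (u, v)₁ = (3.750, -0.038).
Round to (3.750, -0.038) and repeat: F = (6.41594, 14.03953), J = [[7.07156, 2.000], [3.494, -20.929]].
Δ = (-1.048, 0.496), so (u, v)₂ = (2.702, 0.458).

(2.702, 0.458)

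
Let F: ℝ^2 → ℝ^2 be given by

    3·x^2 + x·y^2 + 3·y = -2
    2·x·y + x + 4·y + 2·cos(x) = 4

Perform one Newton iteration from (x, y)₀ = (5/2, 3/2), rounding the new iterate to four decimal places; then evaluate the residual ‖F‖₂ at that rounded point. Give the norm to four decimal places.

At (5/2, 3/2): F = (30.8750, 10.397713).
Jacobian J = [[6·x + y^2, 2·x·y + 3], [2·y - 2·sin(x) + 1, 2·x + 4]].
At the point, J = [[17.2500, 10.5000], [2.803056, 9.0000]] (det J = 125.817915).
Solving J·Δ = −F gives Δ = (-1.3408, -0.7377).
Then the next iterate is (x, y)₁ = (1.1592, 0.7623).
Re-evaluating at (1.1592, 0.7623): F = (8.991747, 2.775862), so ‖F‖₂ = 9.4105.

9.4105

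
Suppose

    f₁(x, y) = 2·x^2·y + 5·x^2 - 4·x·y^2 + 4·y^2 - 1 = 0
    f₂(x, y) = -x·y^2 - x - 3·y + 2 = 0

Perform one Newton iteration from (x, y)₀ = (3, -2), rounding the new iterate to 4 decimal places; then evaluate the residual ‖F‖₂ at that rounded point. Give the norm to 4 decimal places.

At (3, -2): F = (-24.0000, -7.0000).
Jacobian J = [[4·x·y + 10·x - 4·y^2, 2·x^2 - 8·x·y + 8·y], [-y^2 - 1, -2·x·y - 3]].
At the point, J = [[-10.0000, 50.0000], [-5.0000, 9.0000]] (det J = 160.0000).
Solving J·Δ = −F gives Δ = (-0.8375, 0.3125).
Then the next iterate is (x, y)₁ = (2.1625, -1.6875).
Re-evaluating at (2.1625, -1.6875): F = (-6.642441, -1.258057), so ‖F‖₂ = 6.7605.

6.7605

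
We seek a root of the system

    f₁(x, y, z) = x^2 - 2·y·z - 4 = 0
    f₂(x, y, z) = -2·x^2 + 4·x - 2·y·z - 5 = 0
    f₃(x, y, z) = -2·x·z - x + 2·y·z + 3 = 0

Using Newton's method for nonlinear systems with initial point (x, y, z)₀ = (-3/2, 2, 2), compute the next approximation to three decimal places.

At (-3/2, 2, 2): F = (-9.750, -23.500, 18.500).
Jacobian J = [[2·x, -2·z, -2·y], [-4·x + 4, -2·z, -2·y], [-2·z - 1, 2·z, -2·x + 2·y]].
At the point, J = [[-3.000, -4.000, -4.000], [10.000, -4.000, -4.000], [-5.000, 4.000, 7.000]] (det J = 156.000).
Solving J·Δ = −F gives Δ = (1.058, -3.135, -0.096).
Then the next iterate is (x, y, z)₁ = (-0.442, -1.135, 1.904).

(-0.442, -1.135, 1.904)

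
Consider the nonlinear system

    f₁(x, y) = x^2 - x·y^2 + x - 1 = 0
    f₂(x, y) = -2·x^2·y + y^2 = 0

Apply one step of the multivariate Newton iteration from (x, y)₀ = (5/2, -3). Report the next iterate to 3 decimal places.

(1.424, -2.232)

At (5/2, -3): F = (-14.750, 46.500).
Jacobian J = [[2·x - y^2 + 1, -2·x·y], [-4·x·y, -2·x^2 + 2·y]].
At the point, J = [[-3.000, 15.000], [30.000, -18.500]] (det J = -394.500).
Solving J·Δ = −F gives Δ = (-1.076, 0.768).
Then the next iterate is (x, y)₁ = (1.424, -2.232).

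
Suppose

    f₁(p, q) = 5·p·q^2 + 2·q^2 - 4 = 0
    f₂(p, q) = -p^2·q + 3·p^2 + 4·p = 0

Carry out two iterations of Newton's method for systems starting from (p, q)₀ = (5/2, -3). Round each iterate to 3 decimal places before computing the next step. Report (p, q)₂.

(0.525, -1.689)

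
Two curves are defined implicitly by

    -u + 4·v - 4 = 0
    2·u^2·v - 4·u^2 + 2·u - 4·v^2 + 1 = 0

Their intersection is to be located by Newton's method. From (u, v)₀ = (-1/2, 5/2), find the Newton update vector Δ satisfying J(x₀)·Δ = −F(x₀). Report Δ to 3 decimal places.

(1.790, -1.177)

At (-1/2, 5/2): F = (6.500, -24.750).
Jacobian J = [[-1, 4], [4·u·v - 8·u + 2, 2·u^2 - 8·v]].
At the point, J = [[-1.000, 4.000], [1.000, -19.500]] (det J = 15.500).
Solving J·Δ = −F gives Δ = (1.790, -1.177).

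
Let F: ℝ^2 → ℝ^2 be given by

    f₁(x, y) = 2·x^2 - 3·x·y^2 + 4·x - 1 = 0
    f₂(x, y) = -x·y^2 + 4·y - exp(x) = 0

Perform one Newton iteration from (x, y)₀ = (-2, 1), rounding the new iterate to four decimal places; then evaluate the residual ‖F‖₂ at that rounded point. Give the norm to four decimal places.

3.1882

At (-2, 1): F = (5.0000, 5.864665).
Jacobian J = [[4·x - 3·y^2 + 4, -6·x·y], [-y^2 - exp(x), -2·x·y + 4]].
At the point, J = [[-7.0000, 12.0000], [-1.135335, 8.0000]] (det J = -42.375977).
Solving J·Δ = −F gives Δ = (-0.7168, -0.8348).
Then the next iterate is (x, y)₁ = (-2.7168, 0.1652).
Re-evaluating at (-2.7168, 0.1652): F = (3.117237, 0.668858), so ‖F‖₂ = 3.1882.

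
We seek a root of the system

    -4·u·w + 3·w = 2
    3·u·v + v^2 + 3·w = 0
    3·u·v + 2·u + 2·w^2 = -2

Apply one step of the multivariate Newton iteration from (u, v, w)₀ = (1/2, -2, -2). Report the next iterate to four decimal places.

(0.9714, -4.8571, -1.7714)

At (1/2, -2, -2): F = (-4.0000, -5.0000, 8.0000).
Jacobian J = [[-4·w, 0, -4·u + 3], [3·v, 3·u + 2·v, 3], [3·v + 2, 3·u, 4·w]].
At the point, J = [[8.0000, 0.0000, 1.0000], [-6.0000, -2.5000, 3.0000], [-4.0000, 1.5000, -8.0000]] (det J = 105.0000).
Solving J·Δ = −F gives Δ = (0.4714, -2.8571, 0.2286).
Then the next iterate is (u, v, w)₁ = (0.9714, -4.8571, -1.7714).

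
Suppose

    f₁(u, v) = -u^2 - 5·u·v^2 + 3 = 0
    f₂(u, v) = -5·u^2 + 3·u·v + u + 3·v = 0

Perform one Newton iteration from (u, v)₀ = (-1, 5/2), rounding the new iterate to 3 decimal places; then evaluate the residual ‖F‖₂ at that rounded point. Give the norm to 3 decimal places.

10.752

At (-1, 5/2): F = (33.250, -6.000).
Jacobian J = [[-2·u - 5·v^2, -10·u·v], [-10·u + 3·v + 1, 3·u + 3]].
At the point, J = [[-29.250, 25.000], [18.500, 0.000]] (det J = -462.500).
Solving J·Δ = −F gives Δ = (0.324, -0.951).
Then the next iterate is (u, v)₁ = (-0.676, 1.549).
Re-evaluating at (-0.676, 1.549): F = (10.65300, -1.45525), so ‖F‖₂ = 10.752.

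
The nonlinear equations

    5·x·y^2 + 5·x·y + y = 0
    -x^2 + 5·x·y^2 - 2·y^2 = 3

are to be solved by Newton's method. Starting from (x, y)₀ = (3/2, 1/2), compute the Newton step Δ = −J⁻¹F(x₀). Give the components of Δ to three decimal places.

At (3/2, 1/2): F = (6.125, -3.875).
Jacobian J = [[5·y^2 + 5·y, 10·x·y + 5·x + 1], [-2·x + 5·y^2, 10·x·y - 4·y]].
At the point, J = [[3.750, 16.000], [-1.750, 5.500]] (det J = 48.625).
Solving J·Δ = −F gives Δ = (-1.968, 0.078).

(-1.968, 0.078)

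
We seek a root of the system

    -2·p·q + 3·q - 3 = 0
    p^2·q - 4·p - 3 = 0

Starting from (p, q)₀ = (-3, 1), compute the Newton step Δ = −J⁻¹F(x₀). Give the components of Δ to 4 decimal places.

(1.5000, -0.3333)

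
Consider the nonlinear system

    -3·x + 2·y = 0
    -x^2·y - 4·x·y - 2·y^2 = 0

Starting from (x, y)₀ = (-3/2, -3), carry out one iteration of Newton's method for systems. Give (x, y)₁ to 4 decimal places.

(-0.8451, -1.2676)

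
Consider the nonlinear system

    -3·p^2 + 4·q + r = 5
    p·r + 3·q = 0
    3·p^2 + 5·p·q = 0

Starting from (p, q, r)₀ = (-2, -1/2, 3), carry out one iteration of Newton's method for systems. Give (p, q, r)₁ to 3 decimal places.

(-0.118, -1.529, 0.529)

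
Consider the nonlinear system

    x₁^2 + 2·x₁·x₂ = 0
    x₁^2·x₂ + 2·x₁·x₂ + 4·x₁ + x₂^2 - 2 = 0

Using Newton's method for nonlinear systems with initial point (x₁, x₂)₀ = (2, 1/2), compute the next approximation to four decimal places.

(1.2353, -0.0441)

At (2, 1/2): F = (6.0000, 10.2500).
Jacobian J = [[2·x₁ + 2·x₂, 2·x₁], [2·x₁·x₂ + 2·x₂ + 4, x₁^2 + 2·x₁ + 2·x₂]].
At the point, J = [[5.0000, 4.0000], [7.0000, 9.0000]] (det J = 17.0000).
Solving J·Δ = −F gives Δ = (-0.7647, -0.5441).
Then the next iterate is (x₁, x₂)₁ = (1.2353, -0.0441).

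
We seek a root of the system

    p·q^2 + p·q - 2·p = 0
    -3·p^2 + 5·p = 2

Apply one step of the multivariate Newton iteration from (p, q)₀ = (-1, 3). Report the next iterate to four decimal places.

(-0.0909, 2.8701)

At (-1, 3): F = (-10.0000, -10.0000).
Jacobian J = [[q^2 + q - 2, 2·p·q + p], [-6·p + 5, 0]].
At the point, J = [[10.0000, -7.0000], [11.0000, 0.0000]] (det J = 77.0000).
Solving J·Δ = −F gives Δ = (0.9091, -0.1299).
Then the next iterate is (p, q)₁ = (-0.0909, 2.8701).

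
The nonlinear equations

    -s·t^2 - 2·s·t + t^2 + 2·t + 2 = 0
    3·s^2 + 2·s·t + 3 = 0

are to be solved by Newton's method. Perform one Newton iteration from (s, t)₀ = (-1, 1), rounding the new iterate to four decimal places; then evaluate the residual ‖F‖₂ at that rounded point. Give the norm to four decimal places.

At (-1, 1): F = (8.0000, 4.0000).
Jacobian J = [[-t^2 - 2·t, -2·s·t - 2·s + 2·t + 2], [6·s + 2·t, 2·s]].
At the point, J = [[-3.0000, 8.0000], [-4.0000, -2.0000]] (det J = 38.0000).
Solving J·Δ = −F gives Δ = (1.2632, -0.5263).
Then the next iterate is (s, t)₁ = (0.2632, 0.4737).
Re-evaluating at (0.2632, 0.4737): F = (2.863376, 3.457178), so ‖F‖₂ = 4.4890.

4.4890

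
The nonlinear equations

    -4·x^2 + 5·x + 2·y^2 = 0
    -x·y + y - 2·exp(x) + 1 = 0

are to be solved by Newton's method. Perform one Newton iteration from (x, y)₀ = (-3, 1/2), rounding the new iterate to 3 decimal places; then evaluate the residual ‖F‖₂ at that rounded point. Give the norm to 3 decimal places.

At (-3, 1/2): F = (-50.500, 2.90043).
Jacobian J = [[-8·x + 5, 4·y], [-y - 2·exp(x), -x + 1]].
At the point, J = [[29.000, 2.000], [-0.59957, 4.000]] (det J = 117.19915).
Solving J·Δ = −F gives Δ = (1.773, -0.459).
Then the next iterate is (x, y)₁ = (-1.227, 0.041).
Re-evaluating at (-1.227, 0.041): F = (-12.15375, 0.50497), so ‖F‖₂ = 12.164.

12.164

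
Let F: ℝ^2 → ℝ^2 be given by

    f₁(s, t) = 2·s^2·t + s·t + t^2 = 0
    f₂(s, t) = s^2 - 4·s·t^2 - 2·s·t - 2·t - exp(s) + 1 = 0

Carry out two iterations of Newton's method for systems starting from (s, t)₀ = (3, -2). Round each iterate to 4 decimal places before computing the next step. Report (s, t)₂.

At (3, -2): F = (-38.0000, -42.085537).
Jacobian J = [[4·s·t + t, 2·s^2 + s + 2·t], [2·s - 4·t^2 - 2·t - exp(s), -8·s·t - 2·s - 2]].
At the point, J = [[-26.0000, 17.0000], [-26.085537, 40.0000]] (det J = -596.545872).
Solving J·Δ = −F gives Δ = (-1.3487, 0.1726).
Then the next iterate is (s, t)₁ = (1.6513, -1.8274).
Round to (1.6513, -1.8274) and repeat: F = (-9.644073, -13.854334), J = [[-13.897742, 3.450083], [-11.613916, 18.838085]].
Δ = (-0.6038, 0.3632), so (s, t)₂ = (1.0475, -1.4642).

(1.0475, -1.4642)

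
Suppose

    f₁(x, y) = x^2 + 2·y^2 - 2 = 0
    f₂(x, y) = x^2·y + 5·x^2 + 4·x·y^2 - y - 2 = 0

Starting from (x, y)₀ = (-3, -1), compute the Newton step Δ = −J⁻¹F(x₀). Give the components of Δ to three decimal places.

At (-3, -1): F = (9.000, 23.000).
Jacobian J = [[2·x, 4·y], [2·x·y + 10·x + 4·y^2, x^2 + 8·x·y - 1]].
At the point, J = [[-6.000, -4.000], [-20.000, 32.000]] (det J = -272.000).
Solving J·Δ = −F gives Δ = (1.397, 0.154).

(1.397, 0.154)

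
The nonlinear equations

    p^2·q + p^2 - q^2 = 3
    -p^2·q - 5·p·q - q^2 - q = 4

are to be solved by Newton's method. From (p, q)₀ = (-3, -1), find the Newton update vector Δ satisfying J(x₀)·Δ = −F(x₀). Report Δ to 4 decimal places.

(-7.4545, 0.3636)

At (-3, -1): F = (-4.0000, -10.0000).
Jacobian J = [[2·p·q + 2·p, p^2 - 2·q], [-2·p·q - 5·q, -p^2 - 5·p - 2·q - 1]].
At the point, J = [[0.0000, 11.0000], [-1.0000, 7.0000]] (det J = 11.0000).
Solving J·Δ = −F gives Δ = (-7.4545, 0.3636).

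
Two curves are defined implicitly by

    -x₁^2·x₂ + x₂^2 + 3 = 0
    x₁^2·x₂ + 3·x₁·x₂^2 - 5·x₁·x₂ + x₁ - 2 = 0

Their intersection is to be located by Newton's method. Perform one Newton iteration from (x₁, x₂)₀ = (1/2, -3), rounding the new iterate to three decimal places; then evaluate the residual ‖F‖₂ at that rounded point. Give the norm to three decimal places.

4.901

At (1/2, -3): F = (12.750, 18.750).
Jacobian J = [[-2·x₁·x₂, -x₁^2 + 2·x₂], [2·x₁·x₂ + 3·x₂^2 - 5·x₂ + 1, x₁^2 + 6·x₁·x₂ - 5·x₁]].
At the point, J = [[3.000, -6.250], [40.000, -11.250]] (det J = 216.250).
Solving J·Δ = −F gives Δ = (0.121, 2.098).
Then the next iterate is (x₁, x₂)₁ = (0.621, -0.902).
Re-evaluating at (0.621, -0.902): F = (4.16145, 2.58961), so ‖F‖₂ = 4.901.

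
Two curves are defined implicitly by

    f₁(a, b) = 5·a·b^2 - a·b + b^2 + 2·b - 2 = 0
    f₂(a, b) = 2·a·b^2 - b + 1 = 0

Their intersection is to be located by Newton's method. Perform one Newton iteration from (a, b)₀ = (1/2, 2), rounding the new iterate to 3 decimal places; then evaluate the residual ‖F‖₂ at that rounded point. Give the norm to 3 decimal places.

At (1/2, 2): F = (15.000, 3.000).
Jacobian J = [[5·b^2 - b, 10·a·b - a + 2·b + 2], [2·b^2, 4·a·b - 1]].
At the point, J = [[18.000, 15.500], [8.000, 3.000]] (det J = -70.000).
Solving J·Δ = −F gives Δ = (-0.021, -0.943).
Then the next iterate is (a, b)₁ = (0.479, 1.057).
Re-evaluating at (0.479, 1.057): F = (3.40076, 1.01332), so ‖F‖₂ = 3.549.

3.549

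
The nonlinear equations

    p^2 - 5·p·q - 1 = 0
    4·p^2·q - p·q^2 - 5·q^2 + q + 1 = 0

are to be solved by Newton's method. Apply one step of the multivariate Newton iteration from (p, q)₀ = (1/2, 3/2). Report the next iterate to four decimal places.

At (1/2, 3/2): F = (-4.5000, -8.3750).
Jacobian J = [[2·p - 5·q, -5·p], [8·p·q - q^2, 4·p^2 - 2·p·q - 10·q + 1]].
At the point, J = [[-6.5000, -2.5000], [3.7500, -14.5000]] (det J = 103.6250).
Solving J·Δ = −F gives Δ = (-0.4276, -0.6882).
Then the next iterate is (p, q)₁ = (0.0724, 0.8118).

(0.0724, 0.8118)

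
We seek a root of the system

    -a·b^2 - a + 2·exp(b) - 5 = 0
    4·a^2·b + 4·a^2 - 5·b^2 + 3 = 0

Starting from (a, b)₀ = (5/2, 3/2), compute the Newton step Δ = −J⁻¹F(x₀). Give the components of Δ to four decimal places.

(-1.1451, 0.3006)

At (5/2, 3/2): F = (-4.161622, 54.2500).
Jacobian J = [[-b^2 - 1, -2·a·b + 2·exp(b)], [8·a·b + 8·a, 4·a^2 - 10·b]].
At the point, J = [[-3.2500, 1.463378], [50.0000, 10.0000]] (det J = -105.668907).
Solving J·Δ = −F gives Δ = (-1.1451, 0.3006).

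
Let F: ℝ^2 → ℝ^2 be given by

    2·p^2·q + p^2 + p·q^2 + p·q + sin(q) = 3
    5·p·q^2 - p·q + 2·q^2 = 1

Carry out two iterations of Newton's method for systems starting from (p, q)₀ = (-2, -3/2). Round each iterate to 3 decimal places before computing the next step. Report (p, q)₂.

At (-2, -3/2): F = (-13.49749, -22.000).
Jacobian J = [[4·p·q + 2·p + q^2 + q, 2·p^2 + 2·p·q + p + cos(q)], [5·q^2 - q, 10·p·q - p + 4·q]].
At the point, J = [[8.750, 12.07074], [12.750, 26.000]] (det J = 73.59810).
Solving J·Δ = −F gives Δ = (1.160, 0.277).
Then the next iterate is (p, q)₁ = (-0.840, -1.223).
Round to (-0.840, -1.223) and repeat: F = (-5.18952, -5.31792), J = [[2.70201, 2.96667], [8.70165, 6.22120]].
Δ = (-1.833, 3.419), so (p, q)₂ = (-2.673, 2.196).

(-2.673, 2.196)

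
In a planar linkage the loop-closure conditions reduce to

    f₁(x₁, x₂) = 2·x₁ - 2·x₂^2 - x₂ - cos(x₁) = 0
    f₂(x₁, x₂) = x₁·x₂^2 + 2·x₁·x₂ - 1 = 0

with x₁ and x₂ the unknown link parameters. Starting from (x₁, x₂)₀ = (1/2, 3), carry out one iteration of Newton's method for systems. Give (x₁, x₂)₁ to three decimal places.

(0.495, 1.393)

At (1/2, 3): F = (-20.87758, 6.500).
Jacobian J = [[sin(x₁) + 2, -4·x₂ - 1], [x₂^2 + 2·x₂, 2·x₁·x₂ + 2·x₁]].
At the point, J = [[2.47943, -13.000], [15.000, 4.000]] (det J = 204.91770).
Solving J·Δ = −F gives Δ = (-0.005, -1.607).
Then the next iterate is (x₁, x₂)₁ = (0.495, 1.393).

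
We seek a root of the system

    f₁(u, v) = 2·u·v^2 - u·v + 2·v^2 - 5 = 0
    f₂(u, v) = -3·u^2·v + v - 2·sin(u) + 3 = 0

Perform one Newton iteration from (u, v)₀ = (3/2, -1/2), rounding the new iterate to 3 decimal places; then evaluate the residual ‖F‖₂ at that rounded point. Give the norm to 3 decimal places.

At (3/2, -1/2): F = (-3.000, 3.88001).
Jacobian J = [[2·v^2 - v, 4·u·v - u + 4·v], [-6·u·v - 2·cos(u), -3·u^2 + 1]].
At the point, J = [[1.000, -6.500], [4.35853, -5.750]] (det J = 22.58042).
Solving J·Δ = −F gives Δ = (-1.881, -0.751).
Then the next iterate is (u, v)₁ = (-0.381, -1.251).
Re-evaluating at (-0.381, -1.251): F = (-3.53916, 3.03749), so ‖F‖₂ = 4.664.

4.664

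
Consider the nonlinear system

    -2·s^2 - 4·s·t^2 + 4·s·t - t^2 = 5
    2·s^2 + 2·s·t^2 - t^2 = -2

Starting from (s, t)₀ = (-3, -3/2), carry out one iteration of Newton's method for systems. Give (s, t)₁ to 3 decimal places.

At (-3, -3/2): F = (19.750, 4.250).
Jacobian J = [[-4·s - 4·t^2 + 4·t, -8·s·t + 4·s - 2·t], [4·s + 2·t^2, 4·s·t - 2·t]].
At the point, J = [[-3.000, -45.000], [-7.500, 21.000]] (det J = -400.500).
Solving J·Δ = −F gives Δ = (1.513, 0.338).
Then the next iterate is (s, t)₁ = (-1.487, -1.162).

(-1.487, -1.162)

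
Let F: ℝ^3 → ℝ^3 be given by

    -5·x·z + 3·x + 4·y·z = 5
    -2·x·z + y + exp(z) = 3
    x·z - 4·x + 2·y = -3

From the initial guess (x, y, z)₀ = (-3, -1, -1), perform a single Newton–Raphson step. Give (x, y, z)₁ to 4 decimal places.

(0.7461, 0.5130, -0.9016)

At (-3, -1, -1): F = (-25.0000, -9.632121, 16.0000).
Jacobian J = [[-5·z + 3, 4·z, -5·x + 4·y], [-2·z, 1, -2·x + exp(z)], [z - 4, 2, x]].
At the point, J = [[8.0000, -4.0000, 11.0000], [2.0000, 1.0000, 6.367879], [-5.0000, 2.0000, -3.0000]] (det J = 76.471518).
Solving J·Δ = −F gives Δ = (3.7461, 1.5130, 0.0984).
Then the next iterate is (x, y, z)₁ = (0.7461, 0.5130, -0.9016).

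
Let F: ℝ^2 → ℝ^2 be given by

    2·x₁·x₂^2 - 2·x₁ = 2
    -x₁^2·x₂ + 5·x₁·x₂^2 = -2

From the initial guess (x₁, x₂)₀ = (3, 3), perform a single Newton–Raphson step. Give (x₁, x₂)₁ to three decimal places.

(3.722, 1.401)

At (3, 3): F = (46.000, 110.000).
Jacobian J = [[2·x₂^2 - 2, 4·x₁·x₂], [-2·x₁·x₂ + 5·x₂^2, -x₁^2 + 10·x₁·x₂]].
At the point, J = [[16.000, 36.000], [27.000, 81.000]] (det J = 324.000).
Solving J·Δ = −F gives Δ = (0.722, -1.599).
Then the next iterate is (x₁, x₂)₁ = (3.722, 1.401).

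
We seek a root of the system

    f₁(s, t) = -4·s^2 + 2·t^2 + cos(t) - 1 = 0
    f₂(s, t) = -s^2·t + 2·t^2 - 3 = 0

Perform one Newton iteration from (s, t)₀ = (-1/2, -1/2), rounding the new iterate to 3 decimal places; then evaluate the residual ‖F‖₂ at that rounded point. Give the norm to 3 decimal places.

At (-1/2, -1/2): F = (-0.62242, -2.375).
Jacobian J = [[-8·s, 4·t - sin(t)], [-2·s·t, -s^2 + 4·t]].
At the point, J = [[4.000, -1.52057], [-0.500, -2.250]] (det J = -9.76029).
Solving J·Δ = −F gives Δ = (-0.227, -1.005).
Then the next iterate is (s, t)₁ = (-0.727, -1.505).
Re-evaluating at (-0.727, -1.505): F = (1.48168, 2.32549), so ‖F‖₂ = 2.757.

2.757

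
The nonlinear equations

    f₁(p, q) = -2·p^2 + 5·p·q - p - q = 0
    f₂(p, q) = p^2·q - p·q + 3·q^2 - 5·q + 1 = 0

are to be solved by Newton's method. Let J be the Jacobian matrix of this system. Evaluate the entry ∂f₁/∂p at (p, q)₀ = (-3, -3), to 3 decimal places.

-4.000

∂f₁/∂p = -4·p + 5·q - 1.
At (-3, -3) this is -4.000.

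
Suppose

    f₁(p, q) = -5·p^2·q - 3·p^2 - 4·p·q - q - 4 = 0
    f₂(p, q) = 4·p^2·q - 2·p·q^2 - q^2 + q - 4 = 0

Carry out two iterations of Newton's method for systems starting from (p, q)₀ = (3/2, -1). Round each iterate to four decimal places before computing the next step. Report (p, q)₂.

At (3/2, -1): F = (7.5000, -18.0000).
Jacobian J = [[-10·p·q - 6·p - 4·q, -5·p^2 - 4·p - 1], [8·p·q - 2·q^2, 4·p^2 - 4·p·q - 2·q + 1]].
At the point, J = [[10.0000, -18.2500], [-14.0000, 18.0000]] (det J = -75.5000).
Solving J·Δ = −F gives Δ = (-2.5629, -0.9934).
Then the next iterate is (p, q)₁ = (-1.0629, -1.9934).
Round to (-1.0629, -1.9934) and repeat: F = (-2.610727, -10.528098), J = [[-6.836849, -2.397182], [9.002992, 1.030686]].
Δ = (1.9215, -6.5691), so (p, q)₂ = (0.8586, -8.5625).

(0.8586, -8.5625)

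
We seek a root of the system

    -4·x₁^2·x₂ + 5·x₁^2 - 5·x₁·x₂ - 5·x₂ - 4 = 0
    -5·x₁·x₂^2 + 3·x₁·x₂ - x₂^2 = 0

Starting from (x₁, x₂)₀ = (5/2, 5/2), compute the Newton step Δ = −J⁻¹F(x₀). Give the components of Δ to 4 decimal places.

(-1.5725, -0.4713)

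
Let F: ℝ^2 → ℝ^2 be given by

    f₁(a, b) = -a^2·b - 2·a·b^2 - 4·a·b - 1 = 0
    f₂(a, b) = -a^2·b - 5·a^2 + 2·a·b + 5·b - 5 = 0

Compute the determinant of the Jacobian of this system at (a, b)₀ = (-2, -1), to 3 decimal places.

J = [[-2·a·b - 2·b^2 - 4·b, -a^2 - 4·a·b - 4·a], [-2·a·b - 10·a + 2·b, -a^2 + 2·a + 5]].
At the point, J = [[-2.000, -4.000], [14.000, -3.000]].
det J = 62.000.

62.000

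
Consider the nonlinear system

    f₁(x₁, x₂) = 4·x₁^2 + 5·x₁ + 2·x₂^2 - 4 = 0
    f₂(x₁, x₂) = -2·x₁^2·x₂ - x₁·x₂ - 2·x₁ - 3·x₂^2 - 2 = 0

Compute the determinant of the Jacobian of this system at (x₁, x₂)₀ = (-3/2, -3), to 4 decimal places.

-309.0000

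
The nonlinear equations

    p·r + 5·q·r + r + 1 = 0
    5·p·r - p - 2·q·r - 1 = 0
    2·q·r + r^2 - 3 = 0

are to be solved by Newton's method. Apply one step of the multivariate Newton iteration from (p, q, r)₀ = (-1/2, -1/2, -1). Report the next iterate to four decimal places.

(0.1600, 0.3200, -1.8800)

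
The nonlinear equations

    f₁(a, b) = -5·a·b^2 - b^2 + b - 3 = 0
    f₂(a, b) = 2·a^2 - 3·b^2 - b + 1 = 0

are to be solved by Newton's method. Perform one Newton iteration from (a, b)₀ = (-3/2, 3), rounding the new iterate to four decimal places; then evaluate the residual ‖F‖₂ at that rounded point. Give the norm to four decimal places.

At (-3/2, 3): F = (58.5000, -24.5000).
Jacobian J = [[-5·b^2, -10·a·b - 2·b + 1], [4·a, -6·b - 1]].
At the point, J = [[-45.0000, 40.0000], [-6.0000, -19.0000]] (det J = 1095.0000).
Solving J·Δ = −F gives Δ = (0.1201, -1.3274).
Then the next iterate is (a, b)₁ = (-1.3799, 1.6726).
Re-evaluating at (-1.3799, 1.6726): F = (15.176987, -5.257124), so ‖F‖₂ = 16.0617.

16.0617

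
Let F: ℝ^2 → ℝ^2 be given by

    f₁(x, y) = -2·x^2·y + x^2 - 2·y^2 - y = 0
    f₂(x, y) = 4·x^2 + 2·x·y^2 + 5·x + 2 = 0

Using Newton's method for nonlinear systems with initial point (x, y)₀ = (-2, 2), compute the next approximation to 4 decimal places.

At (-2, 2): F = (-22.0000, -8.0000).
Jacobian J = [[-4·x·y + 2·x, -2·x^2 - 4·y - 1], [8·x + 2·y^2 + 5, 4·x·y]].
At the point, J = [[12.0000, -17.0000], [-3.0000, -16.0000]] (det J = -243.0000).
Solving J·Δ = −F gives Δ = (0.8889, -0.6667).
Then the next iterate is (x, y)₁ = (-1.1111, 1.3333).

(-1.1111, 1.3333)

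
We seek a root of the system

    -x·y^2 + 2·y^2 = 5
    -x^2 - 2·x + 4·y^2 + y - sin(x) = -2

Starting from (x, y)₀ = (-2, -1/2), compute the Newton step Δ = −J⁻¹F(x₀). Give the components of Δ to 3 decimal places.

(-2.462, -0.846)

At (-2, -1/2): F = (-4.000, 3.40930).
Jacobian J = [[-y^2, -2·x·y + 4·y], [-2·x - cos(x) - 2, 8·y + 1]].
At the point, J = [[-0.250, -4.000], [2.41615, -3.000]] (det J = 10.41459).
Solving J·Δ = −F gives Δ = (-2.462, -0.846).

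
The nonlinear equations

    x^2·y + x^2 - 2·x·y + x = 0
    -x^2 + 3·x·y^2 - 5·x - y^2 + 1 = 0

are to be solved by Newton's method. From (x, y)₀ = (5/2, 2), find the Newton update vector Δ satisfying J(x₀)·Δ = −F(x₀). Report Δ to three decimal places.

(-0.912, -0.247)

At (5/2, 2): F = (11.250, 8.250).
Jacobian J = [[2·x·y + 2·x - 2·y + 1, x^2 - 2·x], [-2·x + 3·y^2 - 5, 6·x·y - 2·y]].
At the point, J = [[12.000, 1.250], [2.000, 26.000]] (det J = 309.500).
Solving J·Δ = −F gives Δ = (-0.912, -0.247).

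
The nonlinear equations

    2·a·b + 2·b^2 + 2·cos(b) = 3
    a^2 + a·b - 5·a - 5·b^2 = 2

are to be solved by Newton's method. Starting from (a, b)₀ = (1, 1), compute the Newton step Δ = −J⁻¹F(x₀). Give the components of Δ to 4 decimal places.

At (1, 1): F = (2.080605, -10.0000).
Jacobian J = [[2·b, 2·a + 4·b - 2·sin(b)], [2·a + b - 5, a - 10·b]].
At the point, J = [[2.0000, 4.317058], [-2.0000, -9.0000]] (det J = -9.365884).
Solving J·Δ = −F gives Δ = (2.6100, -1.6911).

(2.6100, -1.6911)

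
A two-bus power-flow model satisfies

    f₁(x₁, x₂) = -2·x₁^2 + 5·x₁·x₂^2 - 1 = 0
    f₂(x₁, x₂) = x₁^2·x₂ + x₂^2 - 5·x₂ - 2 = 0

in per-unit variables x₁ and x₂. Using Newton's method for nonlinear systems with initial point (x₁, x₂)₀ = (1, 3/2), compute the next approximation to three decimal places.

At (1, 3/2): F = (8.250, -5.750).
Jacobian J = [[-4·x₁ + 5·x₂^2, 10·x₁·x₂], [2·x₁·x₂, x₁^2 + 2·x₂ - 5]].
At the point, J = [[7.250, 15.000], [3.000, -1.000]] (det J = -52.250).
Solving J·Δ = −F gives Δ = (1.493, -1.272).
Then the next iterate is (x₁, x₂)₁ = (2.493, 0.228).

(2.493, 0.228)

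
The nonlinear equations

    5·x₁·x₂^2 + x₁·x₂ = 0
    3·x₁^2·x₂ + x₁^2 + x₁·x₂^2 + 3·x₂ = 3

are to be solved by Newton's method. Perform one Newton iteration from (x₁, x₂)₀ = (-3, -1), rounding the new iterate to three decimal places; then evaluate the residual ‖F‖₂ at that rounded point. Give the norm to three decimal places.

10.020

At (-3, -1): F = (-12.000, -27.000).
Jacobian J = [[5·x₂^2 + x₂, 10·x₁·x₂ + x₁], [6·x₁·x₂ + 2·x₁ + x₂^2, 3·x₁^2 + 2·x₁·x₂ + 3]].
At the point, J = [[4.000, 27.000], [13.000, 36.000]] (det J = -207.000).
Solving J·Δ = −F gives Δ = (1.435, 0.232).
Then the next iterate is (x₁, x₂)₁ = (-1.565, -0.768).
Re-evaluating at (-1.565, -0.768): F = (-3.41345, -9.42086), so ‖F‖₂ = 10.020.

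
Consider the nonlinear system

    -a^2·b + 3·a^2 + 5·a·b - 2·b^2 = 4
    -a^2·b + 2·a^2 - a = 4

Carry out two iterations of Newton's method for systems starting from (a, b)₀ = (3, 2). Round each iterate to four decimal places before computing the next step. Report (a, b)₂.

At (3, 2): F = (27.0000, -7.0000).
Jacobian J = [[-2·a·b + 6·a + 5·b, -a^2 + 5·a - 4·b], [-2·a·b + 4·a - 1, -a^2]].
At the point, J = [[16.0000, -2.0000], [-1.0000, -9.0000]] (det J = -146.0000).
Solving J·Δ = −F gives Δ = (-1.7603, -0.5822).
Then the next iterate is (a, b)₁ = (1.2397, 1.4178).
Round to (1.2397, 1.4178) and repeat: F = (3.199533, -4.344942), J = [[11.011907, -1.009556], [0.443507, -1.536856]].
Δ = (-0.5647, -2.9901), so (a, b)₂ = (0.6750, -1.5723).

(0.6750, -1.5723)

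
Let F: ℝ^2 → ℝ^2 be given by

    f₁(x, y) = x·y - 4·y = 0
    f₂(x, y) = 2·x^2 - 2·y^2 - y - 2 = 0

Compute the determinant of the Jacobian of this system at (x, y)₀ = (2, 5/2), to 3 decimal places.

-11.500

J = [[y, x - 4], [4·x, -4·y - 1]].
At the point, J = [[2.500, -2.000], [8.000, -11.000]].
det J = -11.500.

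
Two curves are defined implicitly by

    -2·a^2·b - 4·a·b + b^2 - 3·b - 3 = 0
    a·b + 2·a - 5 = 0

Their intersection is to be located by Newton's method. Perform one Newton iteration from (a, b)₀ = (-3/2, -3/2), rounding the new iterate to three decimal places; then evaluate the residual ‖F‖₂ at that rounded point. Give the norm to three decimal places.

At (-3/2, -3/2): F = (1.500, -5.750).
Jacobian J = [[-4·a·b - 4·b, -2·a^2 - 4·a + 2·b - 3], [b + 2, a]].
At the point, J = [[-3.000, -4.500], [0.500, -1.500]] (det J = 6.750).
Solving J·Δ = −F gives Δ = (4.167, -2.444).
Then the next iterate is (a, b)₁ = (2.667, -3.944).
Re-evaluating at (2.667, -3.944): F = (122.56820, -10.18465), so ‖F‖₂ = 122.991.

122.991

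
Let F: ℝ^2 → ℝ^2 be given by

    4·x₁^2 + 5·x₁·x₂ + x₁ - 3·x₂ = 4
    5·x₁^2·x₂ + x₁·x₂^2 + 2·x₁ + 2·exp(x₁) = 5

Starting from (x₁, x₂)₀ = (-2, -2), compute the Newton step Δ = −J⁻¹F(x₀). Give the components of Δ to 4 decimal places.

At (-2, -2): F = (36.0000, -56.729329).
Jacobian J = [[8·x₁ + 5·x₂ + 1, 5·x₁ - 3], [10·x₁·x₂ + x₂^2 + 2·exp(x₁) + 2, 5·x₁^2 + 2·x₁·x₂]].
At the point, J = [[-25.0000, -13.0000], [46.270671, 28.0000]] (det J = -98.481283).
Solving J·Δ = −F gives Δ = (2.7469, -2.5133).

(2.7469, -2.5133)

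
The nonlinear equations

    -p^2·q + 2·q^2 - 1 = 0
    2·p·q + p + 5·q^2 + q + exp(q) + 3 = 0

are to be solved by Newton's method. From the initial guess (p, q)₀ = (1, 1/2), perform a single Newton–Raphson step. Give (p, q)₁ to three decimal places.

At (1, 1/2): F = (-1.000, 8.39872).
Jacobian J = [[-2·p·q, -p^2 + 4·q], [2·q + 1, 2·p + 10·q + exp(q) + 1]].
At the point, J = [[-1.000, 1.000], [2.000, 9.64872]] (det J = -11.64872).
Solving J·Δ = −F gives Δ = (-1.549, -0.549).
Then the next iterate is (p, q)₁ = (-0.549, -0.049).

(-0.549, -0.049)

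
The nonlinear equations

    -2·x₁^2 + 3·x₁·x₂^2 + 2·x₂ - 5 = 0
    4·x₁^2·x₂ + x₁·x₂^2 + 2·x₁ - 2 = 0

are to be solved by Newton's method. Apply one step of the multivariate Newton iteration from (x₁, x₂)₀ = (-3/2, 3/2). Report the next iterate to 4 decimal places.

(-1.6576, -0.1203)

At (-3/2, 3/2): F = (-16.6250, 5.1250).
Jacobian J = [[-4·x₁ + 3·x₂^2, 6·x₁·x₂ + 2], [8·x₁·x₂ + x₂^2 + 2, 4·x₁^2 + 2·x₁·x₂]].
At the point, J = [[12.7500, -11.5000], [-13.7500, 4.5000]] (det J = -100.7500).
Solving J·Δ = −F gives Δ = (-0.1576, -1.6203).
Then the next iterate is (x₁, x₂)₁ = (-1.6576, -0.1203).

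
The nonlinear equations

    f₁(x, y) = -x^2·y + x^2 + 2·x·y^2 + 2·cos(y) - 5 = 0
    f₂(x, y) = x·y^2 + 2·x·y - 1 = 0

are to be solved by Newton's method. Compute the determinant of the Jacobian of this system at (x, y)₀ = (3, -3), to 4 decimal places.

-369.8467

J = [[-2·x·y + 2·x + 2·y^2, -x^2 + 4·x·y - 2·sin(y)], [y^2 + 2·y, 2·x·y + 2·x]].
At the point, J = [[42.0000, -44.717760], [3.0000, -12.0000]].
det J = -369.8467.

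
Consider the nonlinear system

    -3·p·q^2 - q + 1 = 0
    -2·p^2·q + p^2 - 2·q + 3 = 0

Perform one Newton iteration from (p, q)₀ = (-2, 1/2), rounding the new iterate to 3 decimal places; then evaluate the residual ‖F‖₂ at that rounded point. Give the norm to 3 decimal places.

At (-2, 1/2): F = (2.000, 2.000).
Jacobian J = [[-3·q^2, -6·p·q - 1], [-4·p·q + 2·p, -2·p^2 - 2]].
At the point, J = [[-0.750, 5.000], [0.000, -10.000]] (det J = 7.500).
Solving J·Δ = −F gives Δ = (4.000, 0.200).
Then the next iterate is (p, q)₁ = (2.000, 0.700).
Re-evaluating at (2.000, 0.700): F = (-2.640, 0.000), so ‖F‖₂ = 2.640.

2.640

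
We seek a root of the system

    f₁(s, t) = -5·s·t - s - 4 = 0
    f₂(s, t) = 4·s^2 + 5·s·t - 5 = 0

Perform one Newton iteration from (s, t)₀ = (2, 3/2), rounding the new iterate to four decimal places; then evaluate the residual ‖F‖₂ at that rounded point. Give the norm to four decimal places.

4.6068

At (2, 3/2): F = (-21.0000, 26.0000).
Jacobian J = [[-5·t - 1, -5·s], [8·s + 5·t, 5·s]].
At the point, J = [[-8.5000, -10.0000], [23.5000, 10.0000]] (det J = 150.0000).
Solving J·Δ = −F gives Δ = (-0.3333, -1.8167).
Then the next iterate is (s, t)₁ = (1.6667, -0.3167).
Re-evaluating at (1.6667, -0.3167): F = (-3.027481, 3.472336), so ‖F‖₂ = 4.6068.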